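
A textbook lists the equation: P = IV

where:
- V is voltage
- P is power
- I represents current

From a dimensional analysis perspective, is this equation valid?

Yes

V (voltage) has dimensions [I^-1 L^2 M T^-3].
P (power) has dimensions [L^2 M T^-3].
I (current) has dimensions [I].

Left side: [L^2 M T^-3]
Right side: [L^2 M T^-3]

Both sides have the same dimensions, so the equation is dimensionally consistent.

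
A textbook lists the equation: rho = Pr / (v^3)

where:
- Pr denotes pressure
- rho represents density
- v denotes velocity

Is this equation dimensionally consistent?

No

Pr (pressure) has dimensions [L^-1 M T^-2].
rho (density) has dimensions [L^-3 M].
v (velocity) has dimensions [L T^-1].

Left side: [L^-3 M]
Right side: [L^-4 M T]

The two sides have different dimensions, so the equation is NOT dimensionally consistent.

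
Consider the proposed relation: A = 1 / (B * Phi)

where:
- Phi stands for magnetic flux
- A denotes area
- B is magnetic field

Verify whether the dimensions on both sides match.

No

Phi (magnetic flux) has dimensions [I^-1 L^2 M T^-2].
A (area) has dimensions [L^2].
B (magnetic field) has dimensions [I^-1 M T^-2].

Left side: [L^2]
Right side: [I^2 L^-2 M^-2 T^4]

The two sides have different dimensions, so the equation is NOT dimensionally consistent.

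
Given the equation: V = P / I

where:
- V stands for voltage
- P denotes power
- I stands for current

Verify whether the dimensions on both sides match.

Yes

V (voltage) has dimensions [I^-1 L^2 M T^-3].
P (power) has dimensions [L^2 M T^-3].
I (current) has dimensions [I].

Left side: [I^-1 L^2 M T^-3]
Right side: [I^-1 L^2 M T^-3]

Both sides have the same dimensions, so the equation is dimensionally consistent.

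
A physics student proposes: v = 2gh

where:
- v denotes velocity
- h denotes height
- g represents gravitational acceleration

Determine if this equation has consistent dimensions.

No

v (velocity) has dimensions [L T^-1].
h (height) has dimensions [L].
g (gravitational acceleration) has dimensions [L T^-2].

Left side: [L T^-1]
Right side: [L^2 T^-2]

The two sides have different dimensions, so the equation is NOT dimensionally consistent.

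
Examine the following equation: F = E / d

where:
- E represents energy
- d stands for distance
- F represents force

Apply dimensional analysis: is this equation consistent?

Yes

E (energy) has dimensions [L^2 M T^-2].
d (distance) has dimensions [L].
F (force) has dimensions [L M T^-2].

Left side: [L M T^-2]
Right side: [L M T^-2]

Both sides have the same dimensions, so the equation is dimensionally consistent.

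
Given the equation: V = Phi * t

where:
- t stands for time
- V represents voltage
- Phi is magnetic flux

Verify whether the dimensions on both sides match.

No

t (time) has dimensions [T].
V (voltage) has dimensions [I^-1 L^2 M T^-3].
Phi (magnetic flux) has dimensions [I^-1 L^2 M T^-2].

Left side: [I^-1 L^2 M T^-3]
Right side: [I^-1 L^2 M T^-1]

The two sides have different dimensions, so the equation is NOT dimensionally consistent.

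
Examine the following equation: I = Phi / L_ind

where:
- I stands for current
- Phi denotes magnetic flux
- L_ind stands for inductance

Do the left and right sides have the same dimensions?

Yes

I (current) has dimensions [I].
Phi (magnetic flux) has dimensions [I^-1 L^2 M T^-2].
L_ind (inductance) has dimensions [I^-2 L^2 M T^-2].

Left side: [I]
Right side: [I]

Both sides have the same dimensions, so the equation is dimensionally consistent.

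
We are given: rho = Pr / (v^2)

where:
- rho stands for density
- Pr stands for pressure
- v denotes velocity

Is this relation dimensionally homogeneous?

Yes

rho (density) has dimensions [L^-3 M].
Pr (pressure) has dimensions [L^-1 M T^-2].
v (velocity) has dimensions [L T^-1].

Left side: [L^-3 M]
Right side: [L^-3 M]

Both sides have the same dimensions, so the equation is dimensionally consistent.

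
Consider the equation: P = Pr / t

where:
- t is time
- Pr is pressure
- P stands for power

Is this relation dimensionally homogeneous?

No

t (time) has dimensions [T].
Pr (pressure) has dimensions [L^-1 M T^-2].
P (power) has dimensions [L^2 M T^-3].

Left side: [L^2 M T^-3]
Right side: [L^-1 M T^-3]

The two sides have different dimensions, so the equation is NOT dimensionally consistent.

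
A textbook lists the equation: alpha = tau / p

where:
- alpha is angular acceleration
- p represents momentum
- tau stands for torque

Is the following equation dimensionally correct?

No

alpha (angular acceleration) has dimensions [T^-2].
p (momentum) has dimensions [L M T^-1].
tau (torque) has dimensions [L^2 M T^-2].

Left side: [T^-2]
Right side: [L T^-1]

The two sides have different dimensions, so the equation is NOT dimensionally consistent.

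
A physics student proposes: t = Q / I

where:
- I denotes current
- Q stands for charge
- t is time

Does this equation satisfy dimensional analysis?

Yes

I (current) has dimensions [I].
Q (charge) has dimensions [I T].
t (time) has dimensions [T].

Left side: [T]
Right side: [T]

Both sides have the same dimensions, so the equation is dimensionally consistent.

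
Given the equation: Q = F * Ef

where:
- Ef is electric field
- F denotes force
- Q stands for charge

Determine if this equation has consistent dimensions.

No

Ef (electric field) has dimensions [I^-1 L M T^-3].
F (force) has dimensions [L M T^-2].
Q (charge) has dimensions [I T].

Left side: [I T]
Right side: [I^-1 L^2 M^2 T^-5]

The two sides have different dimensions, so the equation is NOT dimensionally consistent.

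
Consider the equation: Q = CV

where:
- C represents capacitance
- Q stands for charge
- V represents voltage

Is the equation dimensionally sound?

Yes

C (capacitance) has dimensions [I^2 L^-2 M^-1 T^4].
Q (charge) has dimensions [I T].
V (voltage) has dimensions [I^-1 L^2 M T^-3].

Left side: [I T]
Right side: [I T]

Both sides have the same dimensions, so the equation is dimensionally consistent.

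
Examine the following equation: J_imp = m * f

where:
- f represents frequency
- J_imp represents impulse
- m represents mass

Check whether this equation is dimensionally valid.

No

f (frequency) has dimensions [T^-1].
J_imp (impulse) has dimensions [L M T^-1].
m (mass) has dimensions [M].

Left side: [L M T^-1]
Right side: [M T^-1]

The two sides have different dimensions, so the equation is NOT dimensionally consistent.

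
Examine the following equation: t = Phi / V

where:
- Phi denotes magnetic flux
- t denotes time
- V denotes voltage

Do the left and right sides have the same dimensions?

Yes

Phi (magnetic flux) has dimensions [I^-1 L^2 M T^-2].
t (time) has dimensions [T].
V (voltage) has dimensions [I^-1 L^2 M T^-3].

Left side: [T]
Right side: [T]

Both sides have the same dimensions, so the equation is dimensionally consistent.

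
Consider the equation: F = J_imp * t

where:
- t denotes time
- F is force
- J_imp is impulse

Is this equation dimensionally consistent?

No

t (time) has dimensions [T].
F (force) has dimensions [L M T^-2].
J_imp (impulse) has dimensions [L M T^-1].

Left side: [L M T^-2]
Right side: [L M]

The two sides have different dimensions, so the equation is NOT dimensionally consistent.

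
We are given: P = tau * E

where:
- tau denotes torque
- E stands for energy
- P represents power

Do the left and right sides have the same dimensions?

No

tau (torque) has dimensions [L^2 M T^-2].
E (energy) has dimensions [L^2 M T^-2].
P (power) has dimensions [L^2 M T^-3].

Left side: [L^2 M T^-3]
Right side: [L^4 M^2 T^-4]

The two sides have different dimensions, so the equation is NOT dimensionally consistent.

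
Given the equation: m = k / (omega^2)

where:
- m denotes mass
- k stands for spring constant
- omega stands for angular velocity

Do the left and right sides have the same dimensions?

Yes

m (mass) has dimensions [M].
k (spring constant) has dimensions [M T^-2].
omega (angular velocity) has dimensions [T^-1].

Left side: [M]
Right side: [M]

Both sides have the same dimensions, so the equation is dimensionally consistent.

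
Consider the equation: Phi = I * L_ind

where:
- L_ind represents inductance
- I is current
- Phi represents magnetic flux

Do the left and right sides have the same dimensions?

Yes

L_ind (inductance) has dimensions [I^-2 L^2 M T^-2].
I (current) has dimensions [I].
Phi (magnetic flux) has dimensions [I^-1 L^2 M T^-2].

Left side: [I^-1 L^2 M T^-2]
Right side: [I^-1 L^2 M T^-2]

Both sides have the same dimensions, so the equation is dimensionally consistent.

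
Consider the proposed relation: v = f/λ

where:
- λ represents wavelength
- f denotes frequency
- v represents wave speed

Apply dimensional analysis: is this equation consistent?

No

λ (wavelength) has dimensions [L].
f (frequency) has dimensions [T^-1].
v (wave speed) has dimensions [L T^-1].

Left side: [L T^-1]
Right side: [L^-1 T^-1]

The two sides have different dimensions, so the equation is NOT dimensionally consistent.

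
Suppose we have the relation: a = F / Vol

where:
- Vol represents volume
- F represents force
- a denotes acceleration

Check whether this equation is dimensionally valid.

No

Vol (volume) has dimensions [L^3].
F (force) has dimensions [L M T^-2].
a (acceleration) has dimensions [L T^-2].

Left side: [L T^-2]
Right side: [L^-2 M T^-2]

The two sides have different dimensions, so the equation is NOT dimensionally consistent.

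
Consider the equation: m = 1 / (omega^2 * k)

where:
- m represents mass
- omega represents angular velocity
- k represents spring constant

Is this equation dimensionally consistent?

No

m (mass) has dimensions [M].
omega (angular velocity) has dimensions [T^-1].
k (spring constant) has dimensions [M T^-2].

Left side: [M]
Right side: [M^-1 T^4]

The two sides have different dimensions, so the equation is NOT dimensionally consistent.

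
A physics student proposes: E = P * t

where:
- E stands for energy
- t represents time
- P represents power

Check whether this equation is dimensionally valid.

Yes

E (energy) has dimensions [L^2 M T^-2].
t (time) has dimensions [T].
P (power) has dimensions [L^2 M T^-3].

Left side: [L^2 M T^-2]
Right side: [L^2 M T^-2]

Both sides have the same dimensions, so the equation is dimensionally consistent.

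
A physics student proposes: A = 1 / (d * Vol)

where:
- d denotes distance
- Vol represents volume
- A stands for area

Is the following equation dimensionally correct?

No

d (distance) has dimensions [L].
Vol (volume) has dimensions [L^3].
A (area) has dimensions [L^2].

Left side: [L^2]
Right side: [L^-4]

The two sides have different dimensions, so the equation is NOT dimensionally consistent.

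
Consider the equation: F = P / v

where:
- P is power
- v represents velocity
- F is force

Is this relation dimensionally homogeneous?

Yes

P (power) has dimensions [L^2 M T^-3].
v (velocity) has dimensions [L T^-1].
F (force) has dimensions [L M T^-2].

Left side: [L M T^-2]
Right side: [L M T^-2]

Both sides have the same dimensions, so the equation is dimensionally consistent.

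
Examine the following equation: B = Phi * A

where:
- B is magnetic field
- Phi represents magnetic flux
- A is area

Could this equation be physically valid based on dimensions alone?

No

B (magnetic field) has dimensions [I^-1 M T^-2].
Phi (magnetic flux) has dimensions [I^-1 L^2 M T^-2].
A (area) has dimensions [L^2].

Left side: [I^-1 M T^-2]
Right side: [I^-1 L^4 M T^-2]

The two sides have different dimensions, so the equation is NOT dimensionally consistent.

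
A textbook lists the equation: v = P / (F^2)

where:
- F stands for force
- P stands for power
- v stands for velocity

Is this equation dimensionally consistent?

No

F (force) has dimensions [L M T^-2].
P (power) has dimensions [L^2 M T^-3].
v (velocity) has dimensions [L T^-1].

Left side: [L T^-1]
Right side: [M^-1 T]

The two sides have different dimensions, so the equation is NOT dimensionally consistent.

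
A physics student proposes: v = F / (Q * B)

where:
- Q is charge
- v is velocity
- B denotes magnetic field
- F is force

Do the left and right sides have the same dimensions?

Yes

Q (charge) has dimensions [I T].
v (velocity) has dimensions [L T^-1].
B (magnetic field) has dimensions [I^-1 M T^-2].
F (force) has dimensions [L M T^-2].

Left side: [L T^-1]
Right side: [L T^-1]

Both sides have the same dimensions, so the equation is dimensionally consistent.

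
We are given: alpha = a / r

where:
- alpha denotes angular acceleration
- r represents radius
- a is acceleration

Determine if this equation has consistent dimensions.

Yes

alpha (angular acceleration) has dimensions [T^-2].
r (radius) has dimensions [L].
a (acceleration) has dimensions [L T^-2].

Left side: [T^-2]
Right side: [T^-2]

Both sides have the same dimensions, so the equation is dimensionally consistent.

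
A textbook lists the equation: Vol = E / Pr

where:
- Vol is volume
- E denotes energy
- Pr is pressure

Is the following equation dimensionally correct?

Yes

Vol (volume) has dimensions [L^3].
E (energy) has dimensions [L^2 M T^-2].
Pr (pressure) has dimensions [L^-1 M T^-2].

Left side: [L^3]
Right side: [L^3]

Both sides have the same dimensions, so the equation is dimensionally consistent.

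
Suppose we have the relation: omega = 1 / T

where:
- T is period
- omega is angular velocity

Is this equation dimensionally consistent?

Yes

T (period) has dimensions [T].
omega (angular velocity) has dimensions [T^-1].

Left side: [T^-1]
Right side: [T^-1]

Both sides have the same dimensions, so the equation is dimensionally consistent.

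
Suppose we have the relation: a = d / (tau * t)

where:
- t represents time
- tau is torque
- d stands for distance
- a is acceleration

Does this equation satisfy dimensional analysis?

No

t (time) has dimensions [T].
tau (torque) has dimensions [L^2 M T^-2].
d (distance) has dimensions [L].
a (acceleration) has dimensions [L T^-2].

Left side: [L T^-2]
Right side: [L^-1 M^-1 T]

The two sides have different dimensions, so the equation is NOT dimensionally consistent.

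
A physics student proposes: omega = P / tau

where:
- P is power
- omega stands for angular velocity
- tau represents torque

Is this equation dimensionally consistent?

Yes

P (power) has dimensions [L^2 M T^-3].
omega (angular velocity) has dimensions [T^-1].
tau (torque) has dimensions [L^2 M T^-2].

Left side: [T^-1]
Right side: [T^-1]

Both sides have the same dimensions, so the equation is dimensionally consistent.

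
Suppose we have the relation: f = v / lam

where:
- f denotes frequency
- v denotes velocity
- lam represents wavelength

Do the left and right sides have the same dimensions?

Yes

f (frequency) has dimensions [T^-1].
v (velocity) has dimensions [L T^-1].
lam (wavelength) has dimensions [L].

Left side: [T^-1]
Right side: [T^-1]

Both sides have the same dimensions, so the equation is dimensionally consistent.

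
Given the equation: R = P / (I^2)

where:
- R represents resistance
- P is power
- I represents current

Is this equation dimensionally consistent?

Yes

R (resistance) has dimensions [I^-2 L^2 M T^-3].
P (power) has dimensions [L^2 M T^-3].
I (current) has dimensions [I].

Left side: [I^-2 L^2 M T^-3]
Right side: [I^-2 L^2 M T^-3]

Both sides have the same dimensions, so the equation is dimensionally consistent.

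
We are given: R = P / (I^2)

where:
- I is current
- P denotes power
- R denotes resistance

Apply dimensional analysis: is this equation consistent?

Yes

I (current) has dimensions [I].
P (power) has dimensions [L^2 M T^-3].
R (resistance) has dimensions [I^-2 L^2 M T^-3].

Left side: [I^-2 L^2 M T^-3]
Right side: [I^-2 L^2 M T^-3]

Both sides have the same dimensions, so the equation is dimensionally consistent.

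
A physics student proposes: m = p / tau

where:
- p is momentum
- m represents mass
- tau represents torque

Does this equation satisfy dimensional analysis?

No

p (momentum) has dimensions [L M T^-1].
m (mass) has dimensions [M].
tau (torque) has dimensions [L^2 M T^-2].

Left side: [M]
Right side: [L^-1 T]

The two sides have different dimensions, so the equation is NOT dimensionally consistent.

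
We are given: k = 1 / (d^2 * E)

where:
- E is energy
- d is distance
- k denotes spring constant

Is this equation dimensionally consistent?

No

E (energy) has dimensions [L^2 M T^-2].
d (distance) has dimensions [L].
k (spring constant) has dimensions [M T^-2].

Left side: [M T^-2]
Right side: [L^-4 M^-1 T^2]

The two sides have different dimensions, so the equation is NOT dimensionally consistent.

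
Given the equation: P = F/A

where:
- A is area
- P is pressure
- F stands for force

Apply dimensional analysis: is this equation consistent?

Yes

A (area) has dimensions [L^2].
P (pressure) has dimensions [L^-1 M T^-2].
F (force) has dimensions [L M T^-2].

Left side: [L^-1 M T^-2]
Right side: [L^-1 M T^-2]

Both sides have the same dimensions, so the equation is dimensionally consistent.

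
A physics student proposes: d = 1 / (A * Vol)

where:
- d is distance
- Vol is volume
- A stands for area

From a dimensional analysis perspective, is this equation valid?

No

d (distance) has dimensions [L].
Vol (volume) has dimensions [L^3].
A (area) has dimensions [L^2].

Left side: [L]
Right side: [L^-5]

The two sides have different dimensions, so the equation is NOT dimensionally consistent.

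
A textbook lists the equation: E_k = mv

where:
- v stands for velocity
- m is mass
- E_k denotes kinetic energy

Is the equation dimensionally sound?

No

v (velocity) has dimensions [L T^-1].
m (mass) has dimensions [M].
E_k (kinetic energy) has dimensions [L^2 M T^-2].

Left side: [L^2 M T^-2]
Right side: [L M T^-1]

The two sides have different dimensions, so the equation is NOT dimensionally consistent.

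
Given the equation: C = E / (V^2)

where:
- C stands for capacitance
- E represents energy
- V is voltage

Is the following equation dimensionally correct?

Yes

C (capacitance) has dimensions [I^2 L^-2 M^-1 T^4].
E (energy) has dimensions [L^2 M T^-2].
V (voltage) has dimensions [I^-1 L^2 M T^-3].

Left side: [I^2 L^-2 M^-1 T^4]
Right side: [I^2 L^-2 M^-1 T^4]

Both sides have the same dimensions, so the equation is dimensionally consistent.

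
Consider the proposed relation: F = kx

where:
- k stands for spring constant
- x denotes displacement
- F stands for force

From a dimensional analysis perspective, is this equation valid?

Yes

k (spring constant) has dimensions [M T^-2].
x (displacement) has dimensions [L].
F (force) has dimensions [L M T^-2].

Left side: [L M T^-2]
Right side: [L M T^-2]

Both sides have the same dimensions, so the equation is dimensionally consistent.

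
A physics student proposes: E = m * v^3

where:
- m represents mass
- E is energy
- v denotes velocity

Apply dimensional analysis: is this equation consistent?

No

m (mass) has dimensions [M].
E (energy) has dimensions [L^2 M T^-2].
v (velocity) has dimensions [L T^-1].

Left side: [L^2 M T^-2]
Right side: [L^3 M T^-3]

The two sides have different dimensions, so the equation is NOT dimensionally consistent.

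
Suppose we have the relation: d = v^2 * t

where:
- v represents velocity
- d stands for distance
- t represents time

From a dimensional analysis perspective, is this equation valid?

No

v (velocity) has dimensions [L T^-1].
d (distance) has dimensions [L].
t (time) has dimensions [T].

Left side: [L]
Right side: [L^2 T^-1]

The two sides have different dimensions, so the equation is NOT dimensionally consistent.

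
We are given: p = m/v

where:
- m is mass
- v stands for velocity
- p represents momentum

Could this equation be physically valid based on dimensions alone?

No

m (mass) has dimensions [M].
v (velocity) has dimensions [L T^-1].
p (momentum) has dimensions [L M T^-1].

Left side: [L M T^-1]
Right side: [L^-1 M T]

The two sides have different dimensions, so the equation is NOT dimensionally consistent.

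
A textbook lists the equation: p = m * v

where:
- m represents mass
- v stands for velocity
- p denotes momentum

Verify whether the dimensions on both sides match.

Yes

m (mass) has dimensions [M].
v (velocity) has dimensions [L T^-1].
p (momentum) has dimensions [L M T^-1].

Left side: [L M T^-1]
Right side: [L M T^-1]

Both sides have the same dimensions, so the equation is dimensionally consistent.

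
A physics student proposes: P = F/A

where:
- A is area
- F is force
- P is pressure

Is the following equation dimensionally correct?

Yes

A (area) has dimensions [L^2].
F (force) has dimensions [L M T^-2].
P (pressure) has dimensions [L^-1 M T^-2].

Left side: [L^-1 M T^-2]
Right side: [L^-1 M T^-2]

Both sides have the same dimensions, so the equation is dimensionally consistent.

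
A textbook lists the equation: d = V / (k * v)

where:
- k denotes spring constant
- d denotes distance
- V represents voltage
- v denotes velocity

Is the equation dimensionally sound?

No

k (spring constant) has dimensions [M T^-2].
d (distance) has dimensions [L].
V (voltage) has dimensions [I^-1 L^2 M T^-3].
v (velocity) has dimensions [L T^-1].

Left side: [L]
Right side: [I^-1 L]

The two sides have different dimensions, so the equation is NOT dimensionally consistent.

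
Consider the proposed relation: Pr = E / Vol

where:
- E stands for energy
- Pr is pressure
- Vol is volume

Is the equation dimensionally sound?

Yes

E (energy) has dimensions [L^2 M T^-2].
Pr (pressure) has dimensions [L^-1 M T^-2].
Vol (volume) has dimensions [L^3].

Left side: [L^-1 M T^-2]
Right side: [L^-1 M T^-2]

Both sides have the same dimensions, so the equation is dimensionally consistent.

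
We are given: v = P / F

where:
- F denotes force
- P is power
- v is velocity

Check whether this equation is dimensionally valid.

Yes

F (force) has dimensions [L M T^-2].
P (power) has dimensions [L^2 M T^-3].
v (velocity) has dimensions [L T^-1].

Left side: [L T^-1]
Right side: [L T^-1]

Both sides have the same dimensions, so the equation is dimensionally consistent.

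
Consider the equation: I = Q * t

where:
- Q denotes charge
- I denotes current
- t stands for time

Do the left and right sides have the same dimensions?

No

Q (charge) has dimensions [I T].
I (current) has dimensions [I].
t (time) has dimensions [T].

Left side: [I]
Right side: [I T^2]

The two sides have different dimensions, so the equation is NOT dimensionally consistent.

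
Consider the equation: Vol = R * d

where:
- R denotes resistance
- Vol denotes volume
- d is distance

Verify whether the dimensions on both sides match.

No

R (resistance) has dimensions [I^-2 L^2 M T^-3].
Vol (volume) has dimensions [L^3].
d (distance) has dimensions [L].

Left side: [L^3]
Right side: [I^-2 L^3 M T^-3]

The two sides have different dimensions, so the equation is NOT dimensionally consistent.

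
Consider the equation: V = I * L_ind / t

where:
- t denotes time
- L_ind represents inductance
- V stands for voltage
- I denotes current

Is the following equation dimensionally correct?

Yes

t (time) has dimensions [T].
L_ind (inductance) has dimensions [I^-2 L^2 M T^-2].
V (voltage) has dimensions [I^-1 L^2 M T^-3].
I (current) has dimensions [I].

Left side: [I^-1 L^2 M T^-3]
Right side: [I^-1 L^2 M T^-3]

Both sides have the same dimensions, so the equation is dimensionally consistent.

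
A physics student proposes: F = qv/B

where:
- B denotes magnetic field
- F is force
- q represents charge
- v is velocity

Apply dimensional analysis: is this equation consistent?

No

B (magnetic field) has dimensions [I^-1 M T^-2].
F (force) has dimensions [L M T^-2].
q (charge) has dimensions [I T].
v (velocity) has dimensions [L T^-1].

Left side: [L M T^-2]
Right side: [I^2 L M^-1 T^2]

The two sides have different dimensions, so the equation is NOT dimensionally consistent.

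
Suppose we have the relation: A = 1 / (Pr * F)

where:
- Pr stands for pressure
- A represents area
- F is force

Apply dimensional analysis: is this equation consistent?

No

Pr (pressure) has dimensions [L^-1 M T^-2].
A (area) has dimensions [L^2].
F (force) has dimensions [L M T^-2].

Left side: [L^2]
Right side: [M^-2 T^4]

The two sides have different dimensions, so the equation is NOT dimensionally consistent.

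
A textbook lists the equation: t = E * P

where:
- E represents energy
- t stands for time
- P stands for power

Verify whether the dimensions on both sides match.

No

E (energy) has dimensions [L^2 M T^-2].
t (time) has dimensions [T].
P (power) has dimensions [L^2 M T^-3].

Left side: [T]
Right side: [L^4 M^2 T^-5]

The two sides have different dimensions, so the equation is NOT dimensionally consistent.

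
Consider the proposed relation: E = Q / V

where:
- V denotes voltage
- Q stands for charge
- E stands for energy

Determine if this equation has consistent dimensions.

No

V (voltage) has dimensions [I^-1 L^2 M T^-3].
Q (charge) has dimensions [I T].
E (energy) has dimensions [L^2 M T^-2].

Left side: [L^2 M T^-2]
Right side: [I^2 L^-2 M^-1 T^4]

The two sides have different dimensions, so the equation is NOT dimensionally consistent.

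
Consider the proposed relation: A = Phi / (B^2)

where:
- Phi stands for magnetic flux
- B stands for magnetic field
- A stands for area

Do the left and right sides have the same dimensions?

No

Phi (magnetic flux) has dimensions [I^-1 L^2 M T^-2].
B (magnetic field) has dimensions [I^-1 M T^-2].
A (area) has dimensions [L^2].

Left side: [L^2]
Right side: [I L^2 M^-1 T^2]

The two sides have different dimensions, so the equation is NOT dimensionally consistent.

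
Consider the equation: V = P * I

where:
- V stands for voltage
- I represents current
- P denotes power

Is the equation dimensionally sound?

No

V (voltage) has dimensions [I^-1 L^2 M T^-3].
I (current) has dimensions [I].
P (power) has dimensions [L^2 M T^-3].

Left side: [I^-1 L^2 M T^-3]
Right side: [I L^2 M T^-3]

The two sides have different dimensions, so the equation is NOT dimensionally consistent.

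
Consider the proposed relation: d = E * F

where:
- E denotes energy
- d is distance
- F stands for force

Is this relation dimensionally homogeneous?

No

E (energy) has dimensions [L^2 M T^-2].
d (distance) has dimensions [L].
F (force) has dimensions [L M T^-2].

Left side: [L]
Right side: [L^3 M^2 T^-4]

The two sides have different dimensions, so the equation is NOT dimensionally consistent.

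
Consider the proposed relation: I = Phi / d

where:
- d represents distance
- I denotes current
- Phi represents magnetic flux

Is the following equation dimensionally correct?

No

d (distance) has dimensions [L].
I (current) has dimensions [I].
Phi (magnetic flux) has dimensions [I^-1 L^2 M T^-2].

Left side: [I]
Right side: [I^-1 L M T^-2]

The two sides have different dimensions, so the equation is NOT dimensionally consistent.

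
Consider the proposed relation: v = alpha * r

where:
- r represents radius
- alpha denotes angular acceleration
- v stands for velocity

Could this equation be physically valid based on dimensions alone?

No

r (radius) has dimensions [L].
alpha (angular acceleration) has dimensions [T^-2].
v (velocity) has dimensions [L T^-1].

Left side: [L T^-1]
Right side: [L T^-2]

The two sides have different dimensions, so the equation is NOT dimensionally consistent.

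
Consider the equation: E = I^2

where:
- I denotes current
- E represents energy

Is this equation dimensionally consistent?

No

I (current) has dimensions [I].
E (energy) has dimensions [L^2 M T^-2].

Left side: [L^2 M T^-2]
Right side: [I^2]

The two sides have different dimensions, so the equation is NOT dimensionally consistent.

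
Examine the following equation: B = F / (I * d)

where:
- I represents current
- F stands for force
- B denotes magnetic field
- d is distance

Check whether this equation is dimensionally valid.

Yes

I (current) has dimensions [I].
F (force) has dimensions [L M T^-2].
B (magnetic field) has dimensions [I^-1 M T^-2].
d (distance) has dimensions [L].

Left side: [I^-1 M T^-2]
Right side: [I^-1 M T^-2]

Both sides have the same dimensions, so the equation is dimensionally consistent.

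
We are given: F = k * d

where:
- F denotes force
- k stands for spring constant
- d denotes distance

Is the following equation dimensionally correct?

Yes

F (force) has dimensions [L M T^-2].
k (spring constant) has dimensions [M T^-2].
d (distance) has dimensions [L].

Left side: [L M T^-2]
Right side: [L M T^-2]

Both sides have the same dimensions, so the equation is dimensionally consistent.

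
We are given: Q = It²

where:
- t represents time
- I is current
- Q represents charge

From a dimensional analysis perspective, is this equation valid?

No

t (time) has dimensions [T].
I (current) has dimensions [I].
Q (charge) has dimensions [I T].

Left side: [I T]
Right side: [I T^2]

The two sides have different dimensions, so the equation is NOT dimensionally consistent.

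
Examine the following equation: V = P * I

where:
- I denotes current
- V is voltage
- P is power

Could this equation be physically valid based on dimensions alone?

No

I (current) has dimensions [I].
V (voltage) has dimensions [I^-1 L^2 M T^-3].
P (power) has dimensions [L^2 M T^-3].

Left side: [I^-1 L^2 M T^-3]
Right side: [I L^2 M T^-3]

The two sides have different dimensions, so the equation is NOT dimensionally consistent.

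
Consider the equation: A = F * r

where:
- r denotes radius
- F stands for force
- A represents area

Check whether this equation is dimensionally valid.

No

r (radius) has dimensions [L].
F (force) has dimensions [L M T^-2].
A (area) has dimensions [L^2].

Left side: [L^2]
Right side: [L^2 M T^-2]

The two sides have different dimensions, so the equation is NOT dimensionally consistent.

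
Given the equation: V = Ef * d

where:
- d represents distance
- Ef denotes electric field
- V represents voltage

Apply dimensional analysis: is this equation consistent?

Yes

d (distance) has dimensions [L].
Ef (electric field) has dimensions [I^-1 L M T^-3].
V (voltage) has dimensions [I^-1 L^2 M T^-3].

Left side: [I^-1 L^2 M T^-3]
Right side: [I^-1 L^2 M T^-3]

Both sides have the same dimensions, so the equation is dimensionally consistent.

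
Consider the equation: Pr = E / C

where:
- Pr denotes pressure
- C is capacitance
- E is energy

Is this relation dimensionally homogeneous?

No

Pr (pressure) has dimensions [L^-1 M T^-2].
C (capacitance) has dimensions [I^2 L^-2 M^-1 T^4].
E (energy) has dimensions [L^2 M T^-2].

Left side: [L^-1 M T^-2]
Right side: [I^-2 L^4 M^2 T^-6]

The two sides have different dimensions, so the equation is NOT dimensionally consistent.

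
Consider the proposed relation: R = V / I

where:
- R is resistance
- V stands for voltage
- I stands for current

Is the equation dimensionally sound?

Yes

R (resistance) has dimensions [I^-2 L^2 M T^-3].
V (voltage) has dimensions [I^-1 L^2 M T^-3].
I (current) has dimensions [I].

Left side: [I^-2 L^2 M T^-3]
Right side: [I^-2 L^2 M T^-3]

Both sides have the same dimensions, so the equation is dimensionally consistent.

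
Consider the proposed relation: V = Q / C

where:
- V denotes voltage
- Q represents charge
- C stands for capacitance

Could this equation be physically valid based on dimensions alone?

Yes

V (voltage) has dimensions [I^-1 L^2 M T^-3].
Q (charge) has dimensions [I T].
C (capacitance) has dimensions [I^2 L^-2 M^-1 T^4].

Left side: [I^-1 L^2 M T^-3]
Right side: [I^-1 L^2 M T^-3]

Both sides have the same dimensions, so the equation is dimensionally consistent.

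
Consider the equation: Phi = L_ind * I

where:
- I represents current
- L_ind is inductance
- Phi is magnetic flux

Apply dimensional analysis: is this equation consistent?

Yes

I (current) has dimensions [I].
L_ind (inductance) has dimensions [I^-2 L^2 M T^-2].
Phi (magnetic flux) has dimensions [I^-1 L^2 M T^-2].

Left side: [I^-1 L^2 M T^-2]
Right side: [I^-1 L^2 M T^-2]

Both sides have the same dimensions, so the equation is dimensionally consistent.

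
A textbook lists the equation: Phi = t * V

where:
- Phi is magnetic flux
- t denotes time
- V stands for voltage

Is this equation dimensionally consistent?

Yes

Phi (magnetic flux) has dimensions [I^-1 L^2 M T^-2].
t (time) has dimensions [T].
V (voltage) has dimensions [I^-1 L^2 M T^-3].

Left side: [I^-1 L^2 M T^-2]
Right side: [I^-1 L^2 M T^-2]

Both sides have the same dimensions, so the equation is dimensionally consistent.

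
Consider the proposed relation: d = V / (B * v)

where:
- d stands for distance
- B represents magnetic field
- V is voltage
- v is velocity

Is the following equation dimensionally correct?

Yes

d (distance) has dimensions [L].
B (magnetic field) has dimensions [I^-1 M T^-2].
V (voltage) has dimensions [I^-1 L^2 M T^-3].
v (velocity) has dimensions [L T^-1].

Left side: [L]
Right side: [L]

Both sides have the same dimensions, so the equation is dimensionally consistent.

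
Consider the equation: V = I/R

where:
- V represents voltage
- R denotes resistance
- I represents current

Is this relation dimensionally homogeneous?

No

V (voltage) has dimensions [I^-1 L^2 M T^-3].
R (resistance) has dimensions [I^-2 L^2 M T^-3].
I (current) has dimensions [I].

Left side: [I^-1 L^2 M T^-3]
Right side: [I^3 L^-2 M^-1 T^3]

The two sides have different dimensions, so the equation is NOT dimensionally consistent.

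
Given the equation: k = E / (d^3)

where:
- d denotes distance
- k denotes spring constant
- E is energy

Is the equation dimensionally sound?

No

d (distance) has dimensions [L].
k (spring constant) has dimensions [M T^-2].
E (energy) has dimensions [L^2 M T^-2].

Left side: [M T^-2]
Right side: [L^-1 M T^-2]

The two sides have different dimensions, so the equation is NOT dimensionally consistent.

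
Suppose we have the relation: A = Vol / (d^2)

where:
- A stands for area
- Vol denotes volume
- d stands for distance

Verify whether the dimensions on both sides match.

No

A (area) has dimensions [L^2].
Vol (volume) has dimensions [L^3].
d (distance) has dimensions [L].

Left side: [L^2]
Right side: [L]

The two sides have different dimensions, so the equation is NOT dimensionally consistent.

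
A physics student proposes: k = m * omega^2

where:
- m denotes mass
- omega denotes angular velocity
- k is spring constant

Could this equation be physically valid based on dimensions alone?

Yes

m (mass) has dimensions [M].
omega (angular velocity) has dimensions [T^-1].
k (spring constant) has dimensions [M T^-2].

Left side: [M T^-2]
Right side: [M T^-2]

Both sides have the same dimensions, so the equation is dimensionally consistent.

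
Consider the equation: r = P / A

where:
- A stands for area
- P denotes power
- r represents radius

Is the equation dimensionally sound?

No

A (area) has dimensions [L^2].
P (power) has dimensions [L^2 M T^-3].
r (radius) has dimensions [L].

Left side: [L]
Right side: [M T^-3]

The two sides have different dimensions, so the equation is NOT dimensionally consistent.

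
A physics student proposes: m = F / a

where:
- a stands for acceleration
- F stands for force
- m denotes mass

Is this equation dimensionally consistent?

Yes

a (acceleration) has dimensions [L T^-2].
F (force) has dimensions [L M T^-2].
m (mass) has dimensions [M].

Left side: [M]
Right side: [M]

Both sides have the same dimensions, so the equation is dimensionally consistent.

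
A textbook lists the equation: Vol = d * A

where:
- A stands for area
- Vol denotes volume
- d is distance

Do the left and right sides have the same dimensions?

Yes

A (area) has dimensions [L^2].
Vol (volume) has dimensions [L^3].
d (distance) has dimensions [L].

Left side: [L^3]
Right side: [L^3]

Both sides have the same dimensions, so the equation is dimensionally consistent.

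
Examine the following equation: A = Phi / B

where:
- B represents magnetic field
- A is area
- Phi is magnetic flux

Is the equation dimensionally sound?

Yes

B (magnetic field) has dimensions [I^-1 M T^-2].
A (area) has dimensions [L^2].
Phi (magnetic flux) has dimensions [I^-1 L^2 M T^-2].

Left side: [L^2]
Right side: [L^2]

Both sides have the same dimensions, so the equation is dimensionally consistent.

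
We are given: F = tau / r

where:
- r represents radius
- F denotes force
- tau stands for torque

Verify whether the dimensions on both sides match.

Yes

r (radius) has dimensions [L].
F (force) has dimensions [L M T^-2].
tau (torque) has dimensions [L^2 M T^-2].

Left side: [L M T^-2]
Right side: [L M T^-2]

Both sides have the same dimensions, so the equation is dimensionally consistent.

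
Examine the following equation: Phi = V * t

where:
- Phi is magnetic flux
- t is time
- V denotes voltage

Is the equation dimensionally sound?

Yes

Phi (magnetic flux) has dimensions [I^-1 L^2 M T^-2].
t (time) has dimensions [T].
V (voltage) has dimensions [I^-1 L^2 M T^-3].

Left side: [I^-1 L^2 M T^-2]
Right side: [I^-1 L^2 M T^-2]

Both sides have the same dimensions, so the equation is dimensionally consistent.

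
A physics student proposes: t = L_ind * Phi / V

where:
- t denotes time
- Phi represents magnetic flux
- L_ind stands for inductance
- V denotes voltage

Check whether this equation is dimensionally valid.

No

t (time) has dimensions [T].
Phi (magnetic flux) has dimensions [I^-1 L^2 M T^-2].
L_ind (inductance) has dimensions [I^-2 L^2 M T^-2].
V (voltage) has dimensions [I^-1 L^2 M T^-3].

Left side: [T]
Right side: [I^-2 L^2 M T^-1]

The two sides have different dimensions, so the equation is NOT dimensionally consistent.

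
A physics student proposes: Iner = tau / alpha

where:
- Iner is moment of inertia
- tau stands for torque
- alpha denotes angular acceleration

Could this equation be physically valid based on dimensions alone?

Yes

Iner (moment of inertia) has dimensions [L^2 M].
tau (torque) has dimensions [L^2 M T^-2].
alpha (angular acceleration) has dimensions [T^-2].

Left side: [L^2 M]
Right side: [L^2 M]

Both sides have the same dimensions, so the equation is dimensionally consistent.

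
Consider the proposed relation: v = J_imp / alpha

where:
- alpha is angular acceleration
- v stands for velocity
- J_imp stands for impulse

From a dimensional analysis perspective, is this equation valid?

No

alpha (angular acceleration) has dimensions [T^-2].
v (velocity) has dimensions [L T^-1].
J_imp (impulse) has dimensions [L M T^-1].

Left side: [L T^-1]
Right side: [L M T]

The two sides have different dimensions, so the equation is NOT dimensionally consistent.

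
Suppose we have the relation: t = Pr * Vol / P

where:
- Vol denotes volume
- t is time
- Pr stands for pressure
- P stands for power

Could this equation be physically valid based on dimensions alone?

Yes

Vol (volume) has dimensions [L^3].
t (time) has dimensions [T].
Pr (pressure) has dimensions [L^-1 M T^-2].
P (power) has dimensions [L^2 M T^-3].

Left side: [T]
Right side: [T]

Both sides have the same dimensions, so the equation is dimensionally consistent.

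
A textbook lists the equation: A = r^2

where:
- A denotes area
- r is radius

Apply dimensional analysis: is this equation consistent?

Yes

A (area) has dimensions [L^2].
r (radius) has dimensions [L].

Left side: [L^2]
Right side: [L^2]

Both sides have the same dimensions, so the equation is dimensionally consistent.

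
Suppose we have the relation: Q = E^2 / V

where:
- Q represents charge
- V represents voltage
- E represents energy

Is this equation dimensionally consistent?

No

Q (charge) has dimensions [I T].
V (voltage) has dimensions [I^-1 L^2 M T^-3].
E (energy) has dimensions [L^2 M T^-2].

Left side: [I T]
Right side: [I L^2 M T^-1]

The two sides have different dimensions, so the equation is NOT dimensionally consistent.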